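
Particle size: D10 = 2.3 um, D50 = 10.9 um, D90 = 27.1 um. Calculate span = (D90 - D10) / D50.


Span = (27.1 - 2.3) / 10.9 = 24.8 / 10.9 = 2.275

2.275


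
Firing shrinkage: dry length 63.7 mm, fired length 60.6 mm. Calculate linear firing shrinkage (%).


FS = (63.7 - 60.6) / 63.7 * 100 = 4.87%

4.87


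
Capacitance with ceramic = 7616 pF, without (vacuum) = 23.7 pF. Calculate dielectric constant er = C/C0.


er = 7616 / 23.7 = 321.35

321.35


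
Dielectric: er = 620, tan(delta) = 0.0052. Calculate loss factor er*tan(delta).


Loss = 620 * 0.0052 = 3.224

3.224


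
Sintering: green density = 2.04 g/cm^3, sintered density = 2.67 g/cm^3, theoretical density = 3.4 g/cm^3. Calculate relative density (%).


Relative = 2.67 / 3.4 * 100 = 78.5%

78.5


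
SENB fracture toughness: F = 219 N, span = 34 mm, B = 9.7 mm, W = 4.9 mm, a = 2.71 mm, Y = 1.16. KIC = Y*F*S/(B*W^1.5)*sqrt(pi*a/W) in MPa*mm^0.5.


KIC = 1.16*219*34/(9.7*4.9^1.5)*sqrt(pi*2.71/4.9) = 108.21

108.21


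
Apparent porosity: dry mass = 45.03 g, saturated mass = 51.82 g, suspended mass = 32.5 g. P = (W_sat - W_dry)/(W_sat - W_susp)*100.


P = (51.82 - 45.03) / (51.82 - 32.5) * 100 = 6.79 / 19.32 * 100 = 35.1%

35.1


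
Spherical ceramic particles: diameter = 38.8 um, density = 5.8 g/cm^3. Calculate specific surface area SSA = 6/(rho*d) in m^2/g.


SSA = 6 / (5.8 * 38.8) = 0.027 m^2/g

0.027


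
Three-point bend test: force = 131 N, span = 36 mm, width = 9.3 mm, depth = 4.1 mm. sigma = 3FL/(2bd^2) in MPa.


sigma = 3*131*36/(2*9.3*4.1^2) = 45.2 MPa

45.2


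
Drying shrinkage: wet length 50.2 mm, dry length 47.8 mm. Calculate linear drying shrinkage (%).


DS = (50.2 - 47.8) / 50.2 * 100 = 4.78%

4.78


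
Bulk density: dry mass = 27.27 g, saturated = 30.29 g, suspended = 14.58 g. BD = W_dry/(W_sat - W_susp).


BD = 27.27 / (30.29 - 14.58) = 27.27 / 15.71 = 1.736 g/cm^3

1.736


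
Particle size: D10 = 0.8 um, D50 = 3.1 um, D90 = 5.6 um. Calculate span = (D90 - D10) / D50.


Span = (5.6 - 0.8) / 3.1 = 4.8 / 3.1 = 1.548

1.548


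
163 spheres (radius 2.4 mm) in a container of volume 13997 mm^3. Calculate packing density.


V_sphere = 4/3*pi*2.4^3 = 57.9058 mm^3
Total V = 163*57.9058 = 9438.6454 mm^3
PD = 9438.6454 / 13997 = 0.674

0.674


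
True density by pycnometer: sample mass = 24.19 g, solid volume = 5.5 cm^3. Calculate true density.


TD = 24.19 / 5.5 = 4.398 g/cm^3

4.398


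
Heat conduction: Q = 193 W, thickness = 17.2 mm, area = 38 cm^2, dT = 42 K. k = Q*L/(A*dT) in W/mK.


k = 193*17.2/1000/(38/10000*42) = 20.8 W/mK

20.8


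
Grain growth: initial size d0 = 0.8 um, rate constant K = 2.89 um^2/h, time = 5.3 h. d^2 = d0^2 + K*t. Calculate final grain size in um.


d^2 = 0.8^2 + 2.89*5.3 = 15.957
d = sqrt(15.957) = 3.99 um

3.99


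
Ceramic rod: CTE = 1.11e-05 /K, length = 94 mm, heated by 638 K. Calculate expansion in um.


dL = 1.11e-05 * 94 * 638 * 1000 = 665.689 um

665.689


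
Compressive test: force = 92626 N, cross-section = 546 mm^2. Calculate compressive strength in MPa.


CS = 92626 / 546 = 169.6 MPa

169.6


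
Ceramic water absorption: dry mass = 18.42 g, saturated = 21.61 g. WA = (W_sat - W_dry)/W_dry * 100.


WA = (21.61 - 18.42) / 18.42 * 100 = 17.32%

17.32


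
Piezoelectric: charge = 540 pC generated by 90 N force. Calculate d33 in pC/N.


d33 = 540 / 90 = 6.0 pC/N

6.0


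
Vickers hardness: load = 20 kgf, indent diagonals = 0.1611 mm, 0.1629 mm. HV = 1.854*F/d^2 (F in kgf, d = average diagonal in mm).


d_avg = (0.1611+0.1629)/2 = 0.162 mm
HV = 1.854*20/0.162^2 = 1413

1413


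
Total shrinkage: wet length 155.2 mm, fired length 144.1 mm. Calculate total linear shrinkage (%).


TS = (155.2 - 144.1) / 155.2 * 100 = 7.15%

7.15


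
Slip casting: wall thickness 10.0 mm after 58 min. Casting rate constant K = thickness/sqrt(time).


K = 10.0 / sqrt(58) = 10.0 / 7.6158 = 1.313 mm/min^0.5

1.313


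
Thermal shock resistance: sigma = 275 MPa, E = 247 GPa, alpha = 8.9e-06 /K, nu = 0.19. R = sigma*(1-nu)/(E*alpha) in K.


R = 275*(1-0.19)/(247*1000*8.9e-06) = 101 K

101


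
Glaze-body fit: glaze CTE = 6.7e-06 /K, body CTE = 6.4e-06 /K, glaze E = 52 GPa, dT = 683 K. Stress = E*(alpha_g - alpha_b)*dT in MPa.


Stress = 52*1000*(6.7e-06 - 6.4e-06)*683 = 10.7 MPa

10.7


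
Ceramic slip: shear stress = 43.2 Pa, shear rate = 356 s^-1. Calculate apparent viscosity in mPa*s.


eta = tau/gamma * 1000 = 43.2/356 * 1000 = 121.3 mPa*s

121.3


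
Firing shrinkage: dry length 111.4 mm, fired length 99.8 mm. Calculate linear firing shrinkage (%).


FS = (111.4 - 99.8) / 111.4 * 100 = 10.41%

10.41


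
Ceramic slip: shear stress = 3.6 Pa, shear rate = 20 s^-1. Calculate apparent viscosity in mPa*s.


eta = tau/gamma * 1000 = 3.6/20 * 1000 = 180.0 mPa*s

180.0


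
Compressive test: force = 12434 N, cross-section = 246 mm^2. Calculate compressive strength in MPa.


CS = 12434 / 246 = 50.5 MPa

50.5


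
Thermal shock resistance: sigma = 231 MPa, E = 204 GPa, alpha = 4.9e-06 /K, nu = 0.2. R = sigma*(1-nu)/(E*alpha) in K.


R = 231*(1-0.2)/(204*1000*4.9e-06) = 185 K

185


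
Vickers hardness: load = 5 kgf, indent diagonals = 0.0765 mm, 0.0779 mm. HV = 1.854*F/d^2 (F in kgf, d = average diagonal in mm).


d_avg = (0.0765+0.0779)/2 = 0.0772 mm
HV = 1.854*5/0.0772^2 = 1555

1555


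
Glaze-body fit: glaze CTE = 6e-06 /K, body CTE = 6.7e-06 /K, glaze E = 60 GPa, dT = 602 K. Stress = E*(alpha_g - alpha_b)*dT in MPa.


Stress = 60*1000*(6e-06 - 6.7e-06)*602 = -25.3 MPa

-25.3


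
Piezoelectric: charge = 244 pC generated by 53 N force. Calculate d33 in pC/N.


d33 = 244 / 53 = 4.6 pC/N

4.6


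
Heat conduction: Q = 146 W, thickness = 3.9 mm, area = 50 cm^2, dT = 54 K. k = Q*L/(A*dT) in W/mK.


k = 146*3.9/1000/(50/10000*54) = 2.11 W/mK

2.11


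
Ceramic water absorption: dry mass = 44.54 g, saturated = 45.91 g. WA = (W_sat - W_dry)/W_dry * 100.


WA = (45.91 - 44.54) / 44.54 * 100 = 3.08%

3.08


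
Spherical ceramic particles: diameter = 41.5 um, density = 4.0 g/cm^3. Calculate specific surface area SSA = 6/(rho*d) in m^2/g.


SSA = 6 / (4.0 * 41.5) = 0.036 m^2/g

0.036


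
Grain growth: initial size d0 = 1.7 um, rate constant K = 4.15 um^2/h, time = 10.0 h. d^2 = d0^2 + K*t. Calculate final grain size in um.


d^2 = 1.7^2 + 4.15*10.0 = 44.39
d = sqrt(44.39) = 6.66 um

6.66


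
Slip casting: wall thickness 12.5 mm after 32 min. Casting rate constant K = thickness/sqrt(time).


K = 12.5 / sqrt(32) = 12.5 / 5.6569 = 2.21 mm/min^0.5

2.21


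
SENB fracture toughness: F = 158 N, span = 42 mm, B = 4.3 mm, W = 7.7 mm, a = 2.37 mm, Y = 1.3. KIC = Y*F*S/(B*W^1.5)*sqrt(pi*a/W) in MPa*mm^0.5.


KIC = 1.3*158*42/(4.3*7.7^1.5)*sqrt(pi*2.37/7.7) = 92.33

92.33


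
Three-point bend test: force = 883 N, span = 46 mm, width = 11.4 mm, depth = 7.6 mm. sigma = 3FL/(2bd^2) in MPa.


sigma = 3*883*46/(2*11.4*7.6^2) = 92.5 MPa

92.5


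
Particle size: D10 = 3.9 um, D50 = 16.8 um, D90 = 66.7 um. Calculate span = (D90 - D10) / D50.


Span = (66.7 - 3.9) / 16.8 = 62.8 / 16.8 = 3.738

3.738


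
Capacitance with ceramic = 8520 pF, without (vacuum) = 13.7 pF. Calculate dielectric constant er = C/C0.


er = 8520 / 13.7 = 621.9

621.9


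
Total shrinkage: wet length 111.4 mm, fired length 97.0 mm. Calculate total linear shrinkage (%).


TS = (111.4 - 97.0) / 111.4 * 100 = 12.93%

12.93


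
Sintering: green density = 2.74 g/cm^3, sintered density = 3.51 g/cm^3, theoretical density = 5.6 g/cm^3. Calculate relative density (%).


Relative = 3.51 / 5.6 * 100 = 62.7%

62.7


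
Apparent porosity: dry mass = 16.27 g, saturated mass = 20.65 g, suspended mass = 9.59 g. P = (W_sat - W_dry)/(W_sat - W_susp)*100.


P = (20.65 - 16.27) / (20.65 - 9.59) * 100 = 4.38 / 11.06 * 100 = 39.6%

39.6


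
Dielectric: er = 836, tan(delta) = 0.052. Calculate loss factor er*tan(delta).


Loss = 836 * 0.052 = 43.472

43.472


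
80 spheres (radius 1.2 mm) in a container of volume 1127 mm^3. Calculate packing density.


V_sphere = 4/3*pi*1.2^3 = 7.2382 mm^3
Total V = 80*7.2382 = 579.056 mm^3
PD = 579.056 / 1127 = 0.514

0.514


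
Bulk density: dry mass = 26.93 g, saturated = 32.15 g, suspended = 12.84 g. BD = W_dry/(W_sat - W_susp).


BD = 26.93 / (32.15 - 12.84) = 26.93 / 19.31 = 1.395 g/cm^3

1.395


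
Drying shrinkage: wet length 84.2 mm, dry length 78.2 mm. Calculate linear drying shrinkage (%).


DS = (84.2 - 78.2) / 84.2 * 100 = 7.13%

7.13


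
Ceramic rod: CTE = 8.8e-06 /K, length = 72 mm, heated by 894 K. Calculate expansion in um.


dL = 8.8e-06 * 72 * 894 * 1000 = 566.438 um

566.438


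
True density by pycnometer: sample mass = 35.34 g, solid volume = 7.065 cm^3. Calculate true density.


TD = 35.34 / 7.065 = 5.002 g/cm^3

5.002


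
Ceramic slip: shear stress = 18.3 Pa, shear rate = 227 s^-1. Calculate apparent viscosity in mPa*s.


eta = tau/gamma * 1000 = 18.3/227 * 1000 = 80.6 mPa*s

80.6


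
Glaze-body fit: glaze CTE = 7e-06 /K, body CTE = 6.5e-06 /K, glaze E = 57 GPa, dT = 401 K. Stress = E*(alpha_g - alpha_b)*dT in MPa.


Stress = 57*1000*(7e-06 - 6.5e-06)*401 = 11.4 MPa

11.4


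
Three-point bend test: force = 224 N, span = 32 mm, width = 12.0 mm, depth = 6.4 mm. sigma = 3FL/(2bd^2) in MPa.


sigma = 3*224*32/(2*12.0*6.4^2) = 21.9 MPa

21.9


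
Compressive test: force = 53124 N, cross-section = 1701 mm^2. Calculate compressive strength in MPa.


CS = 53124 / 1701 = 31.2 MPa

31.2


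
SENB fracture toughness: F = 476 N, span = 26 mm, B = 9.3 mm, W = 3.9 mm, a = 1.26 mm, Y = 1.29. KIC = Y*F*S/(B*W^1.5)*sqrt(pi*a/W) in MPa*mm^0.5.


KIC = 1.29*476*26/(9.3*3.9^1.5)*sqrt(pi*1.26/3.9) = 224.55

224.55


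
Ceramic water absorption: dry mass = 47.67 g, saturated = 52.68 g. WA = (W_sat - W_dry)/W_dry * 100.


WA = (52.68 - 47.67) / 47.67 * 100 = 10.51%

10.51


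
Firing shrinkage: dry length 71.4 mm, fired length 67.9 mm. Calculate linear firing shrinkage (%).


FS = (71.4 - 67.9) / 71.4 * 100 = 4.9%

4.9


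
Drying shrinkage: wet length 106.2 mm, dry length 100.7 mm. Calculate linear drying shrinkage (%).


DS = (106.2 - 100.7) / 106.2 * 100 = 5.18%

5.18


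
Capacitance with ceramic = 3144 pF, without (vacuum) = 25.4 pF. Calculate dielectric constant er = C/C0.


er = 3144 / 25.4 = 123.78

123.78


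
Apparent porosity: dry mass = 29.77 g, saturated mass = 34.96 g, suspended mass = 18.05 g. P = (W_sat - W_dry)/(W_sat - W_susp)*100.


P = (34.96 - 29.77) / (34.96 - 18.05) * 100 = 5.19 / 16.91 * 100 = 30.7%

30.7


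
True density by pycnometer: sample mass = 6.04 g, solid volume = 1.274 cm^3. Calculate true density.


TD = 6.04 / 1.274 = 4.741 g/cm^3

4.741


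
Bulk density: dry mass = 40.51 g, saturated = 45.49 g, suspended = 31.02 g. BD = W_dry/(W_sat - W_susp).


BD = 40.51 / (45.49 - 31.02) = 40.51 / 14.47 = 2.8 g/cm^3

2.8


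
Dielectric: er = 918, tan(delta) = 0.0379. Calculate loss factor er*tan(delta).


Loss = 918 * 0.0379 = 34.792

34.792


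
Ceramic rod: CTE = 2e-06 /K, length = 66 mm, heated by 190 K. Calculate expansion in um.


dL = 2e-06 * 66 * 190 * 1000 = 25.08 um

25.08


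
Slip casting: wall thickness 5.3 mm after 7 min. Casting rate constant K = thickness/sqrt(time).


K = 5.3 / sqrt(7) = 5.3 / 2.6458 = 2.003 mm/min^0.5

2.003


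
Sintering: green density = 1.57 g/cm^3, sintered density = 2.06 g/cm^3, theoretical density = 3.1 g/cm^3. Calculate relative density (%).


Relative = 2.06 / 3.1 * 100 = 66.5%

66.5


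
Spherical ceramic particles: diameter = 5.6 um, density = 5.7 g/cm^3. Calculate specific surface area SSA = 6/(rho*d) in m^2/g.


SSA = 6 / (5.7 * 5.6) = 0.188 m^2/g

0.188


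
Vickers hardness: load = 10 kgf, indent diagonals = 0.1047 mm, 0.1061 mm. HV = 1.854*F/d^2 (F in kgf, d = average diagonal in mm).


d_avg = (0.1047+0.1061)/2 = 0.1054 mm
HV = 1.854*10/0.1054^2 = 1669

1669


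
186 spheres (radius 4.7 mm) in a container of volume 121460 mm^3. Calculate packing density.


V_sphere = 4/3*pi*4.7^3 = 434.8928 mm^3
Total V = 186*434.8928 = 80890.0608 mm^3
PD = 80890.0608 / 121460 = 0.666

0.666


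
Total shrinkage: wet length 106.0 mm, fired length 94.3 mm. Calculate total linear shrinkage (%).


TS = (106.0 - 94.3) / 106.0 * 100 = 11.04%

11.04


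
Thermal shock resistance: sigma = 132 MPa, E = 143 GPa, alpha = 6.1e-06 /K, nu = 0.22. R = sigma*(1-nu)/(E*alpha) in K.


R = 132*(1-0.22)/(143*1000*6.1e-06) = 118 K

118


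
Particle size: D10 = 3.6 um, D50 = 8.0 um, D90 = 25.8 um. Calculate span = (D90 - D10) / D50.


Span = (25.8 - 3.6) / 8.0 = 22.2 / 8.0 = 2.775

2.775


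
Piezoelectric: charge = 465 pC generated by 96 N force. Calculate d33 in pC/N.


d33 = 465 / 96 = 4.8 pC/N

4.8


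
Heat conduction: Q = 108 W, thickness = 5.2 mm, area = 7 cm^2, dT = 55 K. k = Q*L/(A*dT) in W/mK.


k = 108*5.2/1000/(7/10000*55) = 14.59 W/mK

14.59


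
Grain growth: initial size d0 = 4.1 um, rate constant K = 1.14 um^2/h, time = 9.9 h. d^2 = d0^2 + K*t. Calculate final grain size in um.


d^2 = 4.1^2 + 1.14*9.9 = 28.096
d = sqrt(28.096) = 5.3 um

5.3


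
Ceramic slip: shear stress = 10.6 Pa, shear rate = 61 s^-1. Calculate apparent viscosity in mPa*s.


eta = tau/gamma * 1000 = 10.6/61 * 1000 = 173.8 mPa*s

173.8


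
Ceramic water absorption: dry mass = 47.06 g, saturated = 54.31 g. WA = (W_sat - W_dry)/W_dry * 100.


WA = (54.31 - 47.06) / 47.06 * 100 = 15.41%

15.41


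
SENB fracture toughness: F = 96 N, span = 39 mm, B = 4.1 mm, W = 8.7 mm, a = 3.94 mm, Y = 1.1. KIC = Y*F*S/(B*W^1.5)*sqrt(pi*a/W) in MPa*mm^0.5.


KIC = 1.1*96*39/(4.1*8.7^1.5)*sqrt(pi*3.94/8.7) = 46.69

46.69


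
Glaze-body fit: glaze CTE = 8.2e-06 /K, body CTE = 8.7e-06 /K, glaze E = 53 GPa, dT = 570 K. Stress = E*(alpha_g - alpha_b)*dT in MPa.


Stress = 53*1000*(8.2e-06 - 8.7e-06)*570 = -15.1 MPa

-15.1


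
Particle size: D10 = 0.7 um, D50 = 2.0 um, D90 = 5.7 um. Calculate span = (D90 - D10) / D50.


Span = (5.7 - 0.7) / 2.0 = 5.0 / 2.0 = 2.5

2.5


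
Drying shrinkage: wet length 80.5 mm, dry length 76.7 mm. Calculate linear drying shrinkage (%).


DS = (80.5 - 76.7) / 80.5 * 100 = 4.72%

4.72


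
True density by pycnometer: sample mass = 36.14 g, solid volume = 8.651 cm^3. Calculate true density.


TD = 36.14 / 8.651 = 4.178 g/cm^3

4.178


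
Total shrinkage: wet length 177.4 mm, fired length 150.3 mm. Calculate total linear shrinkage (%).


TS = (177.4 - 150.3) / 177.4 * 100 = 15.28%

15.28


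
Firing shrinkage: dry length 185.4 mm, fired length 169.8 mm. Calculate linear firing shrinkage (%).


FS = (185.4 - 169.8) / 185.4 * 100 = 8.41%

8.41


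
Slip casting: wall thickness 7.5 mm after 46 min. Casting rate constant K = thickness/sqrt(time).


K = 7.5 / sqrt(46) = 7.5 / 6.7823 = 1.106 mm/min^0.5

1.106


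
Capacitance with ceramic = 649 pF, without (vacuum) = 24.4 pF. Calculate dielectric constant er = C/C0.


er = 649 / 24.4 = 26.6

26.6


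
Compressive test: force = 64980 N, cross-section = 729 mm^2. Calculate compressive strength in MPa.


CS = 64980 / 729 = 89.1 MPa

89.1


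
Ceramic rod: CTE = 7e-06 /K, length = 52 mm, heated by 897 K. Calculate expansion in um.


dL = 7e-06 * 52 * 897 * 1000 = 326.508 um

326.508


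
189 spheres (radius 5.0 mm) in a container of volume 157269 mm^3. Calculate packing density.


V_sphere = 4/3*pi*5.0^3 = 523.5988 mm^3
Total V = 189*523.5988 = 98960.1732 mm^3
PD = 98960.1732 / 157269 = 0.629

0.629


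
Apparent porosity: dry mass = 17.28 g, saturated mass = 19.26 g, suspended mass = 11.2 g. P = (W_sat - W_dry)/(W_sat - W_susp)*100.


P = (19.26 - 17.28) / (19.26 - 11.2) * 100 = 1.98 / 8.06 * 100 = 24.6%

24.6


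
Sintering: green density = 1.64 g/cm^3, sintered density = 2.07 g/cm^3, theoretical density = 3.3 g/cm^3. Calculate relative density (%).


Relative = 2.07 / 3.3 * 100 = 62.7%

62.7


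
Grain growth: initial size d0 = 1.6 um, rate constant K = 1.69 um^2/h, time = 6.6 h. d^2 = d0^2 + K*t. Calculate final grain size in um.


d^2 = 1.6^2 + 1.69*6.6 = 13.714
d = sqrt(13.714) = 3.7 um

3.7


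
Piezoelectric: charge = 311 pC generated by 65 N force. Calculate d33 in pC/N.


d33 = 311 / 65 = 4.8 pC/N

4.8


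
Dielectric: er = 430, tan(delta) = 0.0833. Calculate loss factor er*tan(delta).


Loss = 430 * 0.0833 = 35.819

35.819


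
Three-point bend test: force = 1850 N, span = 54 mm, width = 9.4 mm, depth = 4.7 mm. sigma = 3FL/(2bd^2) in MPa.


sigma = 3*1850*54/(2*9.4*4.7^2) = 721.7 MPa

721.7


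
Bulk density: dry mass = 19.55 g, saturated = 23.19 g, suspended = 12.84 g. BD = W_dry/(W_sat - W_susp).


BD = 19.55 / (23.19 - 12.84) = 19.55 / 10.35 = 1.889 g/cm^3

1.889


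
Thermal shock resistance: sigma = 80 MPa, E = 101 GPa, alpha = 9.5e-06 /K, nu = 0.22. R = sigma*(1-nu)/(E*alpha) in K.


R = 80*(1-0.22)/(101*1000*9.5e-06) = 65 K

65


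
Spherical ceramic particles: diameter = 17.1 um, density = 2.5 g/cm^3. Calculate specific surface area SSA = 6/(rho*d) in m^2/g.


SSA = 6 / (2.5 * 17.1) = 0.14 m^2/g

0.14


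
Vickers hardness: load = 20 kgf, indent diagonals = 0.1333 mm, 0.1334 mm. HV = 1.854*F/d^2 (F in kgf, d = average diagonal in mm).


d_avg = (0.1333+0.1334)/2 = 0.13335 mm
HV = 1.854*20/0.13335^2 = 2085

2085


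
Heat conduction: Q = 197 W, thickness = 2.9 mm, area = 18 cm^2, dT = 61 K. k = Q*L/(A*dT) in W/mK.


k = 197*2.9/1000/(18/10000*61) = 5.2 W/mK

5.2


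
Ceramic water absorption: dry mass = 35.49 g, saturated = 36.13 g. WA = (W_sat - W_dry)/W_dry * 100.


WA = (36.13 - 35.49) / 35.49 * 100 = 1.8%

1.8


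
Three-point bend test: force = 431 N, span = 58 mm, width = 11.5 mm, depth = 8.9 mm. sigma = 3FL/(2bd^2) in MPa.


sigma = 3*431*58/(2*11.5*8.9^2) = 41.2 MPa

41.2


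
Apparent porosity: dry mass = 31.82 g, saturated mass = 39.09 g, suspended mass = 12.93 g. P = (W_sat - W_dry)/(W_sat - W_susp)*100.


P = (39.09 - 31.82) / (39.09 - 12.93) * 100 = 7.27 / 26.16 * 100 = 27.8%

27.8


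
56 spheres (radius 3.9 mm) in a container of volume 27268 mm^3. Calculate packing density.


V_sphere = 4/3*pi*3.9^3 = 248.4748 mm^3
Total V = 56*248.4748 = 13914.5888 mm^3
PD = 13914.5888 / 27268 = 0.51

0.51


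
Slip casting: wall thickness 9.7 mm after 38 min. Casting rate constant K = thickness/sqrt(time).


K = 9.7 / sqrt(38) = 9.7 / 6.1644 = 1.574 mm/min^0.5

1.574


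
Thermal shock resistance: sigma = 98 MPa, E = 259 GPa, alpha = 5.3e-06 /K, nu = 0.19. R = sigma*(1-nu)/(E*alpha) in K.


R = 98*(1-0.19)/(259*1000*5.3e-06) = 58 K

58


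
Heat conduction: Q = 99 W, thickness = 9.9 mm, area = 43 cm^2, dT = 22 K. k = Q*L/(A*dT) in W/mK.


k = 99*9.9/1000/(43/10000*22) = 10.36 W/mK

10.36


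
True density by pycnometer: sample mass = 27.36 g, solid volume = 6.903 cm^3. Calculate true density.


TD = 27.36 / 6.903 = 3.963 g/cm^3

3.963


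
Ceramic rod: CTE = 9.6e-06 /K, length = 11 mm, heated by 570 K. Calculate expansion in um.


dL = 9.6e-06 * 11 * 570 * 1000 = 60.192 um

60.192


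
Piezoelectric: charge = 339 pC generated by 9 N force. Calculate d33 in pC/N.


d33 = 339 / 9 = 37.7 pC/N

37.7


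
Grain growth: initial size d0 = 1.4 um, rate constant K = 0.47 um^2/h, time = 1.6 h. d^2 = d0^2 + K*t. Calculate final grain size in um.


d^2 = 1.4^2 + 0.47*1.6 = 2.712
d = sqrt(2.712) = 1.65 um

1.65


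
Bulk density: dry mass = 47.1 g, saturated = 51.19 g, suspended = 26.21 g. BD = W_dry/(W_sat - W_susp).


BD = 47.1 / (51.19 - 26.21) = 47.1 / 24.98 = 1.886 g/cm^3

1.886


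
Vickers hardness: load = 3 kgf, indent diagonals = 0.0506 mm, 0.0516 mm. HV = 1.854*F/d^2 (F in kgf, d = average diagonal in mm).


d_avg = (0.0506+0.0516)/2 = 0.0511 mm
HV = 1.854*3/0.0511^2 = 2130

2130


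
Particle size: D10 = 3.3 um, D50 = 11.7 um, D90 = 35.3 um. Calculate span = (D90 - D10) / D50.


Span = (35.3 - 3.3) / 11.7 = 32.0 / 11.7 = 2.735

2.735


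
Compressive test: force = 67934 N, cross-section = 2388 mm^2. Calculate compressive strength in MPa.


CS = 67934 / 2388 = 28.4 MPa

28.4


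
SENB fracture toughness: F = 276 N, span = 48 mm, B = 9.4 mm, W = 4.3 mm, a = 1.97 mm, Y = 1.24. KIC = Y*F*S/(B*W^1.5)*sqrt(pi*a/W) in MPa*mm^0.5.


KIC = 1.24*276*48/(9.4*4.3^1.5)*sqrt(pi*1.97/4.3) = 235.13

235.13


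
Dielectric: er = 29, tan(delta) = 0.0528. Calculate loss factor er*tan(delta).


Loss = 29 * 0.0528 = 1.531

1.531


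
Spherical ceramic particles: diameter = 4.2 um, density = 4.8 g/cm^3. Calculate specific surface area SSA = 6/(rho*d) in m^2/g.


SSA = 6 / (4.8 * 4.2) = 0.298 m^2/g

0.298


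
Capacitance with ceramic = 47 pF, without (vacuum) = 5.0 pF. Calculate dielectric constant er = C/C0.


er = 47 / 5.0 = 9.4

9.4


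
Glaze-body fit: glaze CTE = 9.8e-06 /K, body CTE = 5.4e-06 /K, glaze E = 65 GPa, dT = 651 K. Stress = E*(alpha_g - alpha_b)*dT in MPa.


Stress = 65*1000*(9.8e-06 - 5.4e-06)*651 = 186.2 MPa

186.2


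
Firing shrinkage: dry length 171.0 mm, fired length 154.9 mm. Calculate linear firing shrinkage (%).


FS = (171.0 - 154.9) / 171.0 * 100 = 9.42%

9.42


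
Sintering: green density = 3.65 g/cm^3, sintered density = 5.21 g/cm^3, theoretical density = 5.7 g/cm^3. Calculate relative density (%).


Relative = 5.21 / 5.7 * 100 = 91.4%

91.4


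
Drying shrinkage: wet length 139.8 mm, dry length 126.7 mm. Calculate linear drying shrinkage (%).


DS = (139.8 - 126.7) / 139.8 * 100 = 9.37%

9.37


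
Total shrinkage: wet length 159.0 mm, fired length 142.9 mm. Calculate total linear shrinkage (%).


TS = (159.0 - 142.9) / 159.0 * 100 = 10.13%

10.13


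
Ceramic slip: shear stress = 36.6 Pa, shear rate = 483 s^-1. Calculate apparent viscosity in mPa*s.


eta = tau/gamma * 1000 = 36.6/483 * 1000 = 75.8 mPa*s

75.8


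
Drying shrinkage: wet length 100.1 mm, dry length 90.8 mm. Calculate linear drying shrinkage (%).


DS = (100.1 - 90.8) / 100.1 * 100 = 9.29%

9.29


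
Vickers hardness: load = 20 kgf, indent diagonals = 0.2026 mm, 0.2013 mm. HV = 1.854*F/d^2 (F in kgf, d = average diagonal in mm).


d_avg = (0.2026+0.2013)/2 = 0.20195 mm
HV = 1.854*20/0.20195^2 = 909

909


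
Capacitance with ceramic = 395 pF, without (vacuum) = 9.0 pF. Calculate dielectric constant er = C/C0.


er = 395 / 9.0 = 43.89

43.89


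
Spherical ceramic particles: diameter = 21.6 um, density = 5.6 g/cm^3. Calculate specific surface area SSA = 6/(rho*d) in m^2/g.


SSA = 6 / (5.6 * 21.6) = 0.05 m^2/g

0.05


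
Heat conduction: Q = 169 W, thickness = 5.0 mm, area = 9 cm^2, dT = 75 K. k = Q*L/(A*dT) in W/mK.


k = 169*5.0/1000/(9/10000*75) = 12.52 W/mK

12.52


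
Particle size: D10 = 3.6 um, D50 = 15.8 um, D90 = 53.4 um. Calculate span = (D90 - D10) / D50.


Span = (53.4 - 3.6) / 15.8 = 49.8 / 15.8 = 3.152

3.152


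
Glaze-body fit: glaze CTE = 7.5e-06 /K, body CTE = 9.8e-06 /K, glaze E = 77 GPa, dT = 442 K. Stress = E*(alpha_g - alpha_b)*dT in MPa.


Stress = 77*1000*(7.5e-06 - 9.8e-06)*442 = -78.3 MPa

-78.3


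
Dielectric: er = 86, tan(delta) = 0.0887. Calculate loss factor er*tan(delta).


Loss = 86 * 0.0887 = 7.628

7.628


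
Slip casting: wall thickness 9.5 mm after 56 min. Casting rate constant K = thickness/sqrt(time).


K = 9.5 / sqrt(56) = 9.5 / 7.4833 = 1.269 mm/min^0.5

1.269


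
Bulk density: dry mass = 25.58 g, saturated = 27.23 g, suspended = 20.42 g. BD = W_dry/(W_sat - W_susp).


BD = 25.58 / (27.23 - 20.42) = 25.58 / 6.81 = 3.756 g/cm^3

3.756


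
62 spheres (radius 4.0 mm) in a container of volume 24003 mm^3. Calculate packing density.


V_sphere = 4/3*pi*4.0^3 = 268.0826 mm^3
Total V = 62*268.0826 = 16621.1212 mm^3
PD = 16621.1212 / 24003 = 0.692

0.692


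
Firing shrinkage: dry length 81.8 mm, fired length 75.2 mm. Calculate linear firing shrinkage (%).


FS = (81.8 - 75.2) / 81.8 * 100 = 8.07%

8.07


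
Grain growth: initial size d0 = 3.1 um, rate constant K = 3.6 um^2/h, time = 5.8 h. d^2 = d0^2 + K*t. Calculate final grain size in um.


d^2 = 3.1^2 + 3.6*5.8 = 30.49
d = sqrt(30.49) = 5.52 um

5.52


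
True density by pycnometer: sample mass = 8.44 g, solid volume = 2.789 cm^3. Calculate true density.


TD = 8.44 / 2.789 = 3.026 g/cm^3

3.026


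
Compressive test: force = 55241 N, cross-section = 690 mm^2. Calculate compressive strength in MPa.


CS = 55241 / 690 = 80.1 MPa

80.1


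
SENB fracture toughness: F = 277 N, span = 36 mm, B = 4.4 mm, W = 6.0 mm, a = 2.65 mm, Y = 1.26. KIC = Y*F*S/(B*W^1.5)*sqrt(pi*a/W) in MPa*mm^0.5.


KIC = 1.26*277*36/(4.4*6.0^1.5)*sqrt(pi*2.65/6.0) = 228.87

228.87


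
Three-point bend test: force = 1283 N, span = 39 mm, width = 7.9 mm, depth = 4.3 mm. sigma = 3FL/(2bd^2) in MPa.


sigma = 3*1283*39/(2*7.9*4.3^2) = 513.8 MPa

513.8


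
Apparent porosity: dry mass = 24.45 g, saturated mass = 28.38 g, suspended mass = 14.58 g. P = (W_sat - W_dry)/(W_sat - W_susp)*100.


P = (28.38 - 24.45) / (28.38 - 14.58) * 100 = 3.93 / 13.8 * 100 = 28.5%

28.5


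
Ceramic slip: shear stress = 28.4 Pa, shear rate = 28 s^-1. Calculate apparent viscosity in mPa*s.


eta = tau/gamma * 1000 = 28.4/28 * 1000 = 1014.3 mPa*s

1014.3


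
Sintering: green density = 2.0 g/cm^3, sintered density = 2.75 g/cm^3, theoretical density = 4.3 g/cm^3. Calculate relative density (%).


Relative = 2.75 / 4.3 * 100 = 64.0%

64.0


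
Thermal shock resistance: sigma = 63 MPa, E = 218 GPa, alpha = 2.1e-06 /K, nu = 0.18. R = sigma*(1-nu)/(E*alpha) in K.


R = 63*(1-0.18)/(218*1000*2.1e-06) = 113 K

113


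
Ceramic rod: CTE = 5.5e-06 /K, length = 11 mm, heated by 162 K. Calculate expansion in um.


dL = 5.5e-06 * 11 * 162 * 1000 = 9.801 um

9.801


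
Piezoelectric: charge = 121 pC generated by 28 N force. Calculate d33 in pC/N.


d33 = 121 / 28 = 4.3 pC/N

4.3


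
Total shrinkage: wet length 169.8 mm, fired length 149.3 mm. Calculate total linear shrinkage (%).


TS = (169.8 - 149.3) / 169.8 * 100 = 12.07%

12.07


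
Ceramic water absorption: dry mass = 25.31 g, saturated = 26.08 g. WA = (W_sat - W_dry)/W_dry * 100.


WA = (26.08 - 25.31) / 25.31 * 100 = 3.04%

3.04


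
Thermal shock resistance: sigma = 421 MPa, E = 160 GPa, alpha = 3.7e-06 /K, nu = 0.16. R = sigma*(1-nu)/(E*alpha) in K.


R = 421*(1-0.16)/(160*1000*3.7e-06) = 597 K

597


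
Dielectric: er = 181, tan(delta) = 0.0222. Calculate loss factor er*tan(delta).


Loss = 181 * 0.0222 = 4.018

4.018


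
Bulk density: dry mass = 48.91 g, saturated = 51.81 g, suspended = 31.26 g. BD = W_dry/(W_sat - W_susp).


BD = 48.91 / (51.81 - 31.26) = 48.91 / 20.55 = 2.38 g/cm^3

2.38


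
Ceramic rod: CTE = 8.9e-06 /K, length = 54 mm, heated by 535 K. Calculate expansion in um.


dL = 8.9e-06 * 54 * 535 * 1000 = 257.121 um

257.121


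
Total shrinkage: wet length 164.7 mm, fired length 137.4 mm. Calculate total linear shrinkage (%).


TS = (164.7 - 137.4) / 164.7 * 100 = 16.58%

16.58


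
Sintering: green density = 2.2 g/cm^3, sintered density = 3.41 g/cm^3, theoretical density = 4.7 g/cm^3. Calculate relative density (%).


Relative = 3.41 / 4.7 * 100 = 72.6%

72.6


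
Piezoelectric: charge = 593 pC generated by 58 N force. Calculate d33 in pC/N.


d33 = 593 / 58 = 10.2 pC/N

10.2


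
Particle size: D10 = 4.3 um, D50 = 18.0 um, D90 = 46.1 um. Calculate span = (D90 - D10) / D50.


Span = (46.1 - 4.3) / 18.0 = 41.8 / 18.0 = 2.322

2.322


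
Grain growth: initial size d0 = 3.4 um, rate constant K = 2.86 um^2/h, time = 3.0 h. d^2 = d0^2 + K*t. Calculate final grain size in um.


d^2 = 3.4^2 + 2.86*3.0 = 20.14
d = sqrt(20.14) = 4.49 um

4.49


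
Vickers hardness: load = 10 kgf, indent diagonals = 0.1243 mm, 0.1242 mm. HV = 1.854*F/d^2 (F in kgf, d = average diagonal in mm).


d_avg = (0.1243+0.1242)/2 = 0.12425 mm
HV = 1.854*10/0.12425^2 = 1201

1201


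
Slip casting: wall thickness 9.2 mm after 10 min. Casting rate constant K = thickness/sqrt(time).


K = 9.2 / sqrt(10) = 9.2 / 3.1623 = 2.909 mm/min^0.5

2.909


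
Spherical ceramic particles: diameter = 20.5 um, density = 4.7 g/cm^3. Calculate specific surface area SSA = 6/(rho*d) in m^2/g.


SSA = 6 / (4.7 * 20.5) = 0.062 m^2/g

0.062


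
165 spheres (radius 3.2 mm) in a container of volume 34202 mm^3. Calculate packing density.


V_sphere = 4/3*pi*3.2^3 = 137.2583 mm^3
Total V = 165*137.2583 = 22647.6195 mm^3
PD = 22647.6195 / 34202 = 0.662

0.662


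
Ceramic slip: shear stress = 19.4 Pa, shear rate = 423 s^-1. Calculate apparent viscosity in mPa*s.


eta = tau/gamma * 1000 = 19.4/423 * 1000 = 45.9 mPa*s

45.9


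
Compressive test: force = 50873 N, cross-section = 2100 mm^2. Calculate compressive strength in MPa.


CS = 50873 / 2100 = 24.2 MPa

24.2


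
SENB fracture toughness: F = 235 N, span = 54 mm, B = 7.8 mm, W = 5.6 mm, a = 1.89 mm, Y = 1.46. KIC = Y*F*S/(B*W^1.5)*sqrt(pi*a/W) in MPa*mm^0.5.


KIC = 1.46*235*54/(7.8*5.6^1.5)*sqrt(pi*1.89/5.6) = 184.57

184.57


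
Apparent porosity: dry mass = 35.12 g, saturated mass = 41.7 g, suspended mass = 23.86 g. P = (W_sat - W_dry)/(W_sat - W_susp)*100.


P = (41.7 - 35.12) / (41.7 - 23.86) * 100 = 6.58 / 17.84 * 100 = 36.9%

36.9


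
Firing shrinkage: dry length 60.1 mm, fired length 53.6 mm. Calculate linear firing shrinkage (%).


FS = (60.1 - 53.6) / 60.1 * 100 = 10.82%

10.82


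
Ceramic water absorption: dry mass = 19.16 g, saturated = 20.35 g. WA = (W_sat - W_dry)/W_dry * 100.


WA = (20.35 - 19.16) / 19.16 * 100 = 6.21%

6.21


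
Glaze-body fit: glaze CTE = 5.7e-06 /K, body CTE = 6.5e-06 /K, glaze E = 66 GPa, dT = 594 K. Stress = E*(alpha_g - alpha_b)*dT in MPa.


Stress = 66*1000*(5.7e-06 - 6.5e-06)*594 = -31.4 MPa

-31.4


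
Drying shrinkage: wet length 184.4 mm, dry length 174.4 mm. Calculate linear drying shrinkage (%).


DS = (184.4 - 174.4) / 184.4 * 100 = 5.42%

5.42


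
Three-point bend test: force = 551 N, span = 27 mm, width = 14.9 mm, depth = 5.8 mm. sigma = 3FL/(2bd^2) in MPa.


sigma = 3*551*27/(2*14.9*5.8^2) = 44.5 MPa

44.5


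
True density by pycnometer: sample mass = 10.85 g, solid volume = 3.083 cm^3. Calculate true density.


TD = 10.85 / 3.083 = 3.519 g/cm^3

3.519


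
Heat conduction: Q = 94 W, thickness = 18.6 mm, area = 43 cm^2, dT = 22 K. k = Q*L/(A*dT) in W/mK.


k = 94*18.6/1000/(43/10000*22) = 18.48 W/mK

18.48


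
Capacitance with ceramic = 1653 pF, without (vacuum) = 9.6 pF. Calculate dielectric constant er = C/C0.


er = 1653 / 9.6 = 172.19

172.19


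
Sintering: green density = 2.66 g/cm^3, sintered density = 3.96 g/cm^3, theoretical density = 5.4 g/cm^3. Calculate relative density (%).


Relative = 3.96 / 5.4 * 100 = 73.3%

73.3


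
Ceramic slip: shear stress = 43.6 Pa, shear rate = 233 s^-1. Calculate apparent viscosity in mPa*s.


eta = tau/gamma * 1000 = 43.6/233 * 1000 = 187.1 mPa*s

187.1


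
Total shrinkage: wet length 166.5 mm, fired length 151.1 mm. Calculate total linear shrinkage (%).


TS = (166.5 - 151.1) / 166.5 * 100 = 9.25%

9.25


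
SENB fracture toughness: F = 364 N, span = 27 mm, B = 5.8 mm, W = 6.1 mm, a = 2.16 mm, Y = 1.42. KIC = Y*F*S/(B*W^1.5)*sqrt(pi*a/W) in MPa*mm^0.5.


KIC = 1.42*364*27/(5.8*6.1^1.5)*sqrt(pi*2.16/6.1) = 168.45

168.45


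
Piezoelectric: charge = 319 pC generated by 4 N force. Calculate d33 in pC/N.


d33 = 319 / 4 = 79.8 pC/N

79.8


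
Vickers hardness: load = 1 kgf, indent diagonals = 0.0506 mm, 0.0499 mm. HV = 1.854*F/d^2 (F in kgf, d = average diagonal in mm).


d_avg = (0.0506+0.0499)/2 = 0.05025 mm
HV = 1.854*1/0.05025^2 = 734

734


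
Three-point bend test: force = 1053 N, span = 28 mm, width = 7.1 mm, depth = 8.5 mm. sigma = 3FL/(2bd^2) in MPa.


sigma = 3*1053*28/(2*7.1*8.5^2) = 86.2 MPa

86.2


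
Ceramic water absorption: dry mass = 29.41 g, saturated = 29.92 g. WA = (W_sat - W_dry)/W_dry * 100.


WA = (29.92 - 29.41) / 29.41 * 100 = 1.73%

1.73


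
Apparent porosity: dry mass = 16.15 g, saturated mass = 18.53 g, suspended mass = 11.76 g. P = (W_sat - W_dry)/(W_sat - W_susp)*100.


P = (18.53 - 16.15) / (18.53 - 11.76) * 100 = 2.38 / 6.77 * 100 = 35.2%

35.2


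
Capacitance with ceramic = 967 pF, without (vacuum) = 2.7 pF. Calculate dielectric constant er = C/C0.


er = 967 / 2.7 = 358.15

358.15


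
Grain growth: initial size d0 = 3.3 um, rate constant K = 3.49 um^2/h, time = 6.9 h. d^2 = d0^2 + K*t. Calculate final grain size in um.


d^2 = 3.3^2 + 3.49*6.9 = 34.971
d = sqrt(34.971) = 5.91 um

5.91


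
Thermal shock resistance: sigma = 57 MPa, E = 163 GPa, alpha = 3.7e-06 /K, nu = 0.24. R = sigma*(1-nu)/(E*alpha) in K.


R = 57*(1-0.24)/(163*1000*3.7e-06) = 72 K

72


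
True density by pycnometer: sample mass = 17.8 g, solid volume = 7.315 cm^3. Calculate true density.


TD = 17.8 / 7.315 = 2.433 g/cm^3

2.433


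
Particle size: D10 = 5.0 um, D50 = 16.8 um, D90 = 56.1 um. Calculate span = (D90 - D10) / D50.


Span = (56.1 - 5.0) / 16.8 = 51.1 / 16.8 = 3.042

3.042


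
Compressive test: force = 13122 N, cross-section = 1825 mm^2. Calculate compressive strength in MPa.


CS = 13122 / 1825 = 7.2 MPa

7.2


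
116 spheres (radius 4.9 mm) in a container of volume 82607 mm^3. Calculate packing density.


V_sphere = 4/3*pi*4.9^3 = 492.807 mm^3
Total V = 116*492.807 = 57165.612 mm^3
PD = 57165.612 / 82607 = 0.692

0.692


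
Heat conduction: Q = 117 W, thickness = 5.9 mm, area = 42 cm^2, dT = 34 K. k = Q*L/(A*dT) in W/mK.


k = 117*5.9/1000/(42/10000*34) = 4.83 W/mK

4.83


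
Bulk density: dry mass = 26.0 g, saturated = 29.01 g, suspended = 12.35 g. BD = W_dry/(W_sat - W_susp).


BD = 26.0 / (29.01 - 12.35) = 26.0 / 16.66 = 1.561 g/cm^3

1.561


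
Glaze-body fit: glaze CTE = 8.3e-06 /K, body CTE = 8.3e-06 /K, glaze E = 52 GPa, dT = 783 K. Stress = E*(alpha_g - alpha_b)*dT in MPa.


Stress = 52*1000*(8.3e-06 - 8.3e-06)*783 = 0.0 MPa

0.0


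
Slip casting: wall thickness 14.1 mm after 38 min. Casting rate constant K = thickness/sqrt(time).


K = 14.1 / sqrt(38) = 14.1 / 6.1644 = 2.287 mm/min^0.5

2.287


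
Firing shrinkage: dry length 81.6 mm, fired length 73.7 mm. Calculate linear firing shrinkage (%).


FS = (81.6 - 73.7) / 81.6 * 100 = 9.68%

9.68


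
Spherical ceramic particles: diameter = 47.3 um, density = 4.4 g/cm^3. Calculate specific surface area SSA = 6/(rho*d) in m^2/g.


SSA = 6 / (4.4 * 47.3) = 0.029 m^2/g

0.029


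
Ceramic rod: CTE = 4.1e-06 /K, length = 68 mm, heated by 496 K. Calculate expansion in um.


dL = 4.1e-06 * 68 * 496 * 1000 = 138.285 um

138.285


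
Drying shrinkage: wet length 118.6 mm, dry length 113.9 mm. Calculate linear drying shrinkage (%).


DS = (118.6 - 113.9) / 118.6 * 100 = 3.96%

3.96


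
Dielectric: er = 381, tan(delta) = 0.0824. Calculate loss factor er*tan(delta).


Loss = 381 * 0.0824 = 31.394

31.394


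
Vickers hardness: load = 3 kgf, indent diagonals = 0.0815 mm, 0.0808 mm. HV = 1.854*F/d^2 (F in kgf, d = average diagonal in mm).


d_avg = (0.0815+0.0808)/2 = 0.08115 mm
HV = 1.854*3/0.08115^2 = 845

845


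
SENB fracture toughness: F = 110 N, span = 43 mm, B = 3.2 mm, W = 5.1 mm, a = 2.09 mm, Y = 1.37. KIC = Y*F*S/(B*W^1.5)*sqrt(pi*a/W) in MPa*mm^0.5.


KIC = 1.37*110*43/(3.2*5.1^1.5)*sqrt(pi*2.09/5.1) = 199.5

199.5


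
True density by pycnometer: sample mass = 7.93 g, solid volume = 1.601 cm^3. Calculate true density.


TD = 7.93 / 1.601 = 4.953 g/cm^3

4.953


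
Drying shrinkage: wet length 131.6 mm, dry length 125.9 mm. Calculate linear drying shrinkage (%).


DS = (131.6 - 125.9) / 131.6 * 100 = 4.33%

4.33


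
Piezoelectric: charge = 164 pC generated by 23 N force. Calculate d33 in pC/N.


d33 = 164 / 23 = 7.1 pC/N

7.1


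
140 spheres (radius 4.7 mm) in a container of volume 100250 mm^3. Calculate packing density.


V_sphere = 4/3*pi*4.7^3 = 434.8928 mm^3
Total V = 140*434.8928 = 60884.992 mm^3
PD = 60884.992 / 100250 = 0.607

0.607


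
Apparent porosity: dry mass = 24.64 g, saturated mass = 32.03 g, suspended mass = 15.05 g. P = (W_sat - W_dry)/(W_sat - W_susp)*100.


P = (32.03 - 24.64) / (32.03 - 15.05) * 100 = 7.39 / 16.98 * 100 = 43.5%

43.5


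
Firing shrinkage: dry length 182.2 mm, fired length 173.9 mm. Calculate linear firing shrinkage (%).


FS = (182.2 - 173.9) / 182.2 * 100 = 4.56%

4.56


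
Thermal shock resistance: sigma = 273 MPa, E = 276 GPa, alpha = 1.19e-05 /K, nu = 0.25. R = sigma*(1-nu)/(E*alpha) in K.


R = 273*(1-0.25)/(276*1000*1.19e-05) = 62 K

62


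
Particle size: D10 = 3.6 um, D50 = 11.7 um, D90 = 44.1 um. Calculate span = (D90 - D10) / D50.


Span = (44.1 - 3.6) / 11.7 = 40.5 / 11.7 = 3.462

3.462


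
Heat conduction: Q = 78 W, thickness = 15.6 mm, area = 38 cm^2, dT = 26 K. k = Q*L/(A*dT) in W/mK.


k = 78*15.6/1000/(38/10000*26) = 12.32 W/mK

12.32


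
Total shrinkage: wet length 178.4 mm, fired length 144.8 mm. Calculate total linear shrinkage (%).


TS = (178.4 - 144.8) / 178.4 * 100 = 18.83%

18.83


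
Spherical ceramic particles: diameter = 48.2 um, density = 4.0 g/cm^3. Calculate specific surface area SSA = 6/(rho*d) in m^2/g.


SSA = 6 / (4.0 * 48.2) = 0.031 m^2/g

0.031


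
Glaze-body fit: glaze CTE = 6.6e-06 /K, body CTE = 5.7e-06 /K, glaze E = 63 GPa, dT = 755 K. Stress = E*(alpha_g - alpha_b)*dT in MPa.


Stress = 63*1000*(6.6e-06 - 5.7e-06)*755 = 42.8 MPa

42.8


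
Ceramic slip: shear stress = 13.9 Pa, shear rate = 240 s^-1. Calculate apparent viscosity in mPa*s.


eta = tau/gamma * 1000 = 13.9/240 * 1000 = 57.9 mPa*s

57.9


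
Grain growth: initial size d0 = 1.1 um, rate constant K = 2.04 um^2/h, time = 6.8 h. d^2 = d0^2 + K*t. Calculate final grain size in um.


d^2 = 1.1^2 + 2.04*6.8 = 15.082
d = sqrt(15.082) = 3.88 um

3.88


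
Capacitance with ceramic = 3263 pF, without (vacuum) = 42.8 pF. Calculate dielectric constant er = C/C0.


er = 3263 / 42.8 = 76.24

76.24


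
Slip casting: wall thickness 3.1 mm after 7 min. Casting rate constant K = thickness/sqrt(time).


K = 3.1 / sqrt(7) = 3.1 / 2.6458 = 1.172 mm/min^0.5

1.172


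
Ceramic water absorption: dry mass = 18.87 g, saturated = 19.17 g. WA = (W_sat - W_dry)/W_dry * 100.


WA = (19.17 - 18.87) / 18.87 * 100 = 1.59%

1.59


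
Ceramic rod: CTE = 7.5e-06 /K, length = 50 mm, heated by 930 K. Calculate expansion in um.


dL = 7.5e-06 * 50 * 930 * 1000 = 348.75 um

348.75


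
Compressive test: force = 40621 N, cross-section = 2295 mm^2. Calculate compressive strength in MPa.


CS = 40621 / 2295 = 17.7 MPa

17.7


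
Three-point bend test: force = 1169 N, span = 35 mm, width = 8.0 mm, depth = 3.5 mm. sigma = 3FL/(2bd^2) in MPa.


sigma = 3*1169*35/(2*8.0*3.5^2) = 626.3 MPa

626.3


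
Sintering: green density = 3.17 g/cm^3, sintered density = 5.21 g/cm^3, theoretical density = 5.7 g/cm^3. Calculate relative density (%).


Relative = 5.21 / 5.7 * 100 = 91.4%

91.4
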